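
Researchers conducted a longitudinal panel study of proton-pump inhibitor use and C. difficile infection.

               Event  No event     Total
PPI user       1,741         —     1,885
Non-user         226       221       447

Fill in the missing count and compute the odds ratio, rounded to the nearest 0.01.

The missing cell is in the exposed row: 1885 − 1741 = 144.
So a = 1741, b = 144, c = 226, d = 221.
OR = (a·d)/(b·c) = (1741 × 221) / (144 × 226) = 384761 / 32544 = 11.82279

11.82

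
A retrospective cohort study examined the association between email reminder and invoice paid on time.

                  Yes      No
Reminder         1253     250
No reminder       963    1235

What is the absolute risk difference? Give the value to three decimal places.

0.396

Cells: a = 1253, b = 250, c = 963, d = 1235.
Risk in exposed = 1253/1503 = 0.833666; risk in unexposed = 963/2198 = 0.438126.
Risk difference = 0.833666 − 0.438126 = 0.395540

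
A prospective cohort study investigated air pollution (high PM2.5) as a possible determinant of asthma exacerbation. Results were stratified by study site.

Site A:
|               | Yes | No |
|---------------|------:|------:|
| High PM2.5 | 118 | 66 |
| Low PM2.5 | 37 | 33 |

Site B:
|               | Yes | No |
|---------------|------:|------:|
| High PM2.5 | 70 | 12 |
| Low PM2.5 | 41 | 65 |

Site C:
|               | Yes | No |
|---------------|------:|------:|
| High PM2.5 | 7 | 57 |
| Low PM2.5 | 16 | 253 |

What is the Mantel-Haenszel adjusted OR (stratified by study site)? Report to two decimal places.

3.00

OR_MH = Σ(aᵢdᵢ/nᵢ) / Σ(bᵢcᵢ/nᵢ), where nᵢ is the stratum total.
Stratum 1 (Site A): n = 254; a·d/n = 118·33/254 = 15.3307; b·c/n = 66·37/254 = 9.6142
Stratum 2 (Site B): n = 188; a·d/n = 70·65/188 = 24.2021; b·c/n = 12·41/188 = 2.6170
Stratum 3 (Site C): n = 333; a·d/n = 7·253/333 = 5.3183; b·c/n = 57·16/333 = 2.7387
OR_MH = (15.3307 + 24.2021 + 5.3183) / (9.6142 + 2.6170 + 2.7387) = 44.8512 / 14.9699 = 2.99608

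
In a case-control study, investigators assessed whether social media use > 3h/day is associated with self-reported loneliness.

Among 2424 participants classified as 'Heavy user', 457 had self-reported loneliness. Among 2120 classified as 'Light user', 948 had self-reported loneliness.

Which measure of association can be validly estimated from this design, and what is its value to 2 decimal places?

0.29

From the description: a = 457, b = 1967, c = 948, d = 1172.
This is a case-control study: participants were sampled on outcome status, so risks in the source population cannot be estimated directly — relative risk is not valid here. The odds ratio is the appropriate measure.
OR = (a·d)/(b·c) = (457 × 1172) / (1967 × 948) = 535604 / 1864716 = 0.28723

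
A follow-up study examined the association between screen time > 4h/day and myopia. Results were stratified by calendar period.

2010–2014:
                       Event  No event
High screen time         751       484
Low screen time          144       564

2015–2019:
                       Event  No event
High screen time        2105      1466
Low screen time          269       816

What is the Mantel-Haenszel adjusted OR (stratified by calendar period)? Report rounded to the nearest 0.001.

OR_MH = Σ(aᵢdᵢ/nᵢ) / Σ(bᵢcᵢ/nᵢ), where nᵢ is the stratum total.
Stratum 1 (2010–2014): n = 1943; a·d/n = 751·564/1943 = 217.9949; b·c/n = 484·144/1943 = 35.8703
Stratum 2 (2015–2019): n = 4656; a·d/n = 2105·816/4656 = 368.9175; b·c/n = 1466·269/4656 = 84.6980
OR_MH = (217.9949 + 368.9175) / (35.8703 + 84.6980) = 586.9124 / 120.5683 = 4.86788

4.868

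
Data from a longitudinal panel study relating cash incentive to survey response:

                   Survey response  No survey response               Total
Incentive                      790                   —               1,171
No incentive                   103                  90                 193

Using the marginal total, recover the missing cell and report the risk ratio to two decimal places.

The missing cell is in the exposed row: 1171 − 790 = 381.
So a = 790, b = 381, c = 103, d = 90.
RR = [a/(a+b)] / [c/(c+d)] = (790/1171) / (103/193) = 0.67464/0.53368 = 1.26413

1.26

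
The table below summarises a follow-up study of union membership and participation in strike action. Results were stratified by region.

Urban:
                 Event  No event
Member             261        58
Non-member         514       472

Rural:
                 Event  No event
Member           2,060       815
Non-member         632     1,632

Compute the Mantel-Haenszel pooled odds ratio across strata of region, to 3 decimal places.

OR_MH = Σ(aᵢdᵢ/nᵢ) / Σ(bᵢcᵢ/nᵢ), where nᵢ is the stratum total.
Stratum 1 (Urban): n = 1305; a·d/n = 261·472/1305 = 94.4000; b·c/n = 58·514/1305 = 22.8444
Stratum 2 (Rural): n = 5139; a·d/n = 2060·1632/5139 = 654.1973; b·c/n = 815·632/5139 = 100.2296
OR_MH = (94.4000 + 654.1973) / (22.8444 + 100.2296) = 748.5973 / 123.0741 = 6.08249

6.082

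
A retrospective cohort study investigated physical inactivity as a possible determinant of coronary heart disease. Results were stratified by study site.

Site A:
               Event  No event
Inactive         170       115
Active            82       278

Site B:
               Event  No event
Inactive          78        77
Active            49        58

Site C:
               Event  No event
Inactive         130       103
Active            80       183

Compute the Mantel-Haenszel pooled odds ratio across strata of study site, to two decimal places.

OR_MH = Σ(aᵢdᵢ/nᵢ) / Σ(bᵢcᵢ/nᵢ), where nᵢ is the stratum total.
Stratum 1 (Site A): n = 645; a·d/n = 170·278/645 = 73.2713; b·c/n = 115·82/645 = 14.6202
Stratum 2 (Site B): n = 262; a·d/n = 78·58/262 = 17.2672; b·c/n = 77·49/262 = 14.4008
Stratum 3 (Site C): n = 496; a·d/n = 130·183/496 = 47.9637; b·c/n = 103·80/496 = 16.6129
OR_MH = (73.2713 + 17.2672 + 47.9637) / (14.6202 + 14.4008 + 16.6129) = 138.5022 / 45.6338 = 3.03508

3.04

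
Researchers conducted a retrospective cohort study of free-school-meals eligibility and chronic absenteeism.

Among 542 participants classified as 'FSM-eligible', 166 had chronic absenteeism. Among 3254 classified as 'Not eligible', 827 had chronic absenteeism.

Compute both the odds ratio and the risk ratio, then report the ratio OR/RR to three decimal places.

From the description: a = 166, b = 376, c = 827, d = 2427.
OR = (166·2427)/(376·827) = 402882/310952 = 1.29564
Risk in exposed = 166/542 = 0.30627; risk in unexposed = 827/3254 = 0.25415; RR = 1.20509
OR/RR = 1.29564 / 1.20509 = 1.07514
The outcome is not rare, so the OR lies further from 1 than the RR.

1.075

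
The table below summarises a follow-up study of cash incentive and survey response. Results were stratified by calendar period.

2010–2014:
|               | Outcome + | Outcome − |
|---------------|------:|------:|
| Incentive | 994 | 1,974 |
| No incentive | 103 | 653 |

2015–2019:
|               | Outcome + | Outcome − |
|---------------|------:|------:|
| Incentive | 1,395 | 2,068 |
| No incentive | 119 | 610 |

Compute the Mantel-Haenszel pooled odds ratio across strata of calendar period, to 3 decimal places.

3.330

OR_MH = Σ(aᵢdᵢ/nᵢ) / Σ(bᵢcᵢ/nᵢ), where nᵢ is the stratum total.
Stratum 1 (2010–2014): n = 3724; a·d/n = 994·653/3724 = 174.2970; b·c/n = 1974·103/3724 = 54.5977
Stratum 2 (2015–2019): n = 4192; a·d/n = 1395·610/4192 = 202.9938; b·c/n = 2068·119/4192 = 58.7052
OR_MH = (174.2970 + 202.9938) / (54.5977 + 58.7052) = 377.2908 / 113.3029 = 3.32993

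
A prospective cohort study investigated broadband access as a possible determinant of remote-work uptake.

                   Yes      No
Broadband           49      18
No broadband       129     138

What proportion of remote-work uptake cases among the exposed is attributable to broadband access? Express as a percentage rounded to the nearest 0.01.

33.94

Cells: a = 49, b = 18, c = 129, d = 138.
Risk in exposed = 49/67 = 0.73134; risk in unexposed = 129/267 = 0.48315.
RR = 0.73134/0.48315 = 1.51371
AR% = (RR − 1)/RR × 100 = (1.51371 − 1)/1.51371 × 100 = 33.9372%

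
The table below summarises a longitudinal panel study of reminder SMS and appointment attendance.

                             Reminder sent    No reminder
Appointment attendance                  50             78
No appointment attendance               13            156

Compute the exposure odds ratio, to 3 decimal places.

Reading the table with exposure as columns: a = 50 (Reminder sent, case), b = 13 (Reminder sent, non-case), c = 78 (No reminder, case), d = 156.
OR = (a·d)/(b·c) = (50 × 156) / (13 × 78) = 7800 / 1014 = 7.69231
The odds of appointment attendance are about 7.69 times as high in the reminder sent group.

7.692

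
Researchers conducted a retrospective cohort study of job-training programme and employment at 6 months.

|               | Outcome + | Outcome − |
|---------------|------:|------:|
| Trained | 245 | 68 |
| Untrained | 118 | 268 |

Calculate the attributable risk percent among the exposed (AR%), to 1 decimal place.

Cells: a = 245, b = 68, c = 118, d = 268.
Risk in exposed = 245/313 = 0.78275; risk in unexposed = 118/386 = 0.30570.
RR = 0.78275/0.30570 = 2.56051
AR% = (RR − 1)/RR × 100 = (2.56051 − 1)/2.56051 × 100 = 60.9453%

60.9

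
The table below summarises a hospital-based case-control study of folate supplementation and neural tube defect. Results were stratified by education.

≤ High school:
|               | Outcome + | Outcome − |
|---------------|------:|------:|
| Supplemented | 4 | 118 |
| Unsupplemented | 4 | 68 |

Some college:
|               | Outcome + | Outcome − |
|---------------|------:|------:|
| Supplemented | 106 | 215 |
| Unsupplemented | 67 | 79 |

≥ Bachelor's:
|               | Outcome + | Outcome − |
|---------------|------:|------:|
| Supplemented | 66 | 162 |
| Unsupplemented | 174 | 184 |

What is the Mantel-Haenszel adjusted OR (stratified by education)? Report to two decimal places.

0.49

OR_MH = Σ(aᵢdᵢ/nᵢ) / Σ(bᵢcᵢ/nᵢ), where nᵢ is the stratum total.
Stratum 1 (≤ High school): n = 194; a·d/n = 4·68/194 = 1.4021; b·c/n = 118·4/194 = 2.4330
Stratum 2 (Some college): n = 467; a·d/n = 106·79/467 = 17.9315; b·c/n = 215·67/467 = 30.8458
Stratum 3 (≥ Bachelor's): n = 586; a·d/n = 66·184/586 = 20.7235; b·c/n = 162·174/586 = 48.1024
OR_MH = (1.4021 + 17.9315 + 20.7235) / (2.4330 + 30.8458 + 48.1024) = 40.0571 / 81.3812 = 0.49222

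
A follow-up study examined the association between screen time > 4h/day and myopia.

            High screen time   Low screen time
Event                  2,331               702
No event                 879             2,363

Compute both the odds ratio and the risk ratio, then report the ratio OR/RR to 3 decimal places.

Reading the table with exposure as columns: a = 2331 (High screen time, case), b = 879 (High screen time, non-case), c = 702 (Low screen time, case), d = 2363.
OR = (2331·2363)/(879·702) = 5508153/617058 = 8.92648
Risk in exposed = 2331/3210 = 0.72617; risk in unexposed = 702/3065 = 0.22904; RR = 3.17052
OR/RR = 8.92648 / 3.17052 = 2.81546
The outcome is not rare, so the OR lies further from 1 than the RR.

2.815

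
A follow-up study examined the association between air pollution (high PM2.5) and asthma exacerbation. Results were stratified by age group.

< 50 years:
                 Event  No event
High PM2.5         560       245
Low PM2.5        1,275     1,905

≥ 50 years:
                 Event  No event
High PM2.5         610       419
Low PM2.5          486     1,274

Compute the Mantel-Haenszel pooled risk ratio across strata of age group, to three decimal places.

RR_MH = Σ(aᵢ·n₀ᵢ/nᵢ) / Σ(cᵢ·n₁ᵢ/nᵢ), with n₁ᵢ = aᵢ+bᵢ (exposed), n₀ᵢ = cᵢ+dᵢ (unexposed), nᵢ = n₁ᵢ+n₀ᵢ.
Stratum 1 (< 50 years): n₁ = 805, n₀ = 3180, n = 3985; a·n₀/n = 560·3180/3985 = 446.8758; c·n₁/n = 1275·805/3985 = 257.5596
Stratum 2 (≥ 50 years): n₁ = 1029, n₀ = 1760, n = 2789; a·n₀/n = 610·1760/2789 = 384.9408; c·n₁/n = 486·1029/2789 = 179.3094
RR_MH = (446.8758 + 384.9408) / (257.5596 + 179.3094) = 831.8166 / 436.8690 = 1.90404

1.904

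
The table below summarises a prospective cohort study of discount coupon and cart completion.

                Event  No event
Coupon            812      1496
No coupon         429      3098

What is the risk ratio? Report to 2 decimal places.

2.89

Cells: a = 812, b = 1496, c = 429, d = 3098.
Risk in exposed = 812/2308 = 0.35182; risk in unexposed = 429/3527 = 0.12163.
RR = 0.35182 / 0.12163 = 2.89247
The risk among the exposed is 2.89 times that among the unexposed.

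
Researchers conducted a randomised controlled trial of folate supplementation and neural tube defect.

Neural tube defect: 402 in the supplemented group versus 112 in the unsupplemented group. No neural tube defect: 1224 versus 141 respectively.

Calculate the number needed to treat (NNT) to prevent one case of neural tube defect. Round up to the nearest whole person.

6

Risk in treated group = 402/1626 = 0.24723; risk in control = 112/253 = 0.44269.
Absolute risk reduction = 0.44269 − 0.24723 = 0.19546
NNT = 1 / ARR = 1 / 0.19546 = 5.116 → round up → 6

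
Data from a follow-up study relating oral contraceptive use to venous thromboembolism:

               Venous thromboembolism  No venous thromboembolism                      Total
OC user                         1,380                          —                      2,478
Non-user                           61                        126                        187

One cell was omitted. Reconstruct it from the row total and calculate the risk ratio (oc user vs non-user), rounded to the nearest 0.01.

The missing cell is in the exposed row: 2478 − 1380 = 1098.
So a = 1380, b = 1098, c = 61, d = 126.
RR = [a/(a+b)] / [c/(c+d)] = (1380/2478) / (61/187) = 0.55690/0.32620 = 1.70722

1.71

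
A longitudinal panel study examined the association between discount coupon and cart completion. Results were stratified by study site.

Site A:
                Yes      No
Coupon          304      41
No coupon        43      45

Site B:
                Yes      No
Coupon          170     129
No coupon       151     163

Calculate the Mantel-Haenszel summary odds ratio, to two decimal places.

2.14

OR_MH = Σ(aᵢdᵢ/nᵢ) / Σ(bᵢcᵢ/nᵢ), where nᵢ is the stratum total.
Stratum 1 (Site A): n = 433; a·d/n = 304·45/433 = 31.5935; b·c/n = 41·43/433 = 4.0716
Stratum 2 (Site B): n = 613; a·d/n = 170·163/613 = 45.2039; b·c/n = 129·151/613 = 31.7765
OR_MH = (31.5935 + 45.2039) / (4.0716 + 31.7765) = 76.7974 / 35.8481 = 2.14230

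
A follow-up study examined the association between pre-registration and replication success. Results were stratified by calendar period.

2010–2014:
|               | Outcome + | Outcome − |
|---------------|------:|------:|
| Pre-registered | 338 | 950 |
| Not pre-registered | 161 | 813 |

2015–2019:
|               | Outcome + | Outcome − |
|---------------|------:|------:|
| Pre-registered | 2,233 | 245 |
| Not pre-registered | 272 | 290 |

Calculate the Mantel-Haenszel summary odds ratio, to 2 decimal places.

OR_MH = Σ(aᵢdᵢ/nᵢ) / Σ(bᵢcᵢ/nᵢ), where nᵢ is the stratum total.
Stratum 1 (2010–2014): n = 2262; a·d/n = 338·813/2262 = 121.4828; b·c/n = 950·161/2262 = 67.6172
Stratum 2 (2015–2019): n = 3040; a·d/n = 2233·290/3040 = 213.0164; b·c/n = 245·272/3040 = 21.9211
OR_MH = (121.4828 + 213.0164) / (67.6172 + 21.9211) = 334.4992 / 89.5382 = 3.73583

3.74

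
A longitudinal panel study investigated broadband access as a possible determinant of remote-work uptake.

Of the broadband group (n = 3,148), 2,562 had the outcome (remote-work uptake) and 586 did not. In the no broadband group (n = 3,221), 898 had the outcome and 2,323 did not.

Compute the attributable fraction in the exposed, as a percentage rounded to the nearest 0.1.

65.7

From the description: a = 2562, b = 586, c = 898, d = 2323.
Risk in exposed = 2562/3148 = 0.81385; risk in unexposed = 898/3221 = 0.27880.
RR = 0.81385/0.27880 = 2.91917
AR% = (RR − 1)/RR × 100 = (2.91917 − 1)/2.91917 × 100 = 65.7436%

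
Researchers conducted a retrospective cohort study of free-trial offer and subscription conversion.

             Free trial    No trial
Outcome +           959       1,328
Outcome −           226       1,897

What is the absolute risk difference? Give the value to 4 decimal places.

Reading the table with exposure as columns: a = 959 (Free trial, case), b = 226 (Free trial, non-case), c = 1328 (No trial, case), d = 1897.
Risk in exposed = 959/1185 = 0.809283; risk in unexposed = 1328/3225 = 0.411783.
Risk difference = 0.809283 − 0.411783 = 0.397500

0.3975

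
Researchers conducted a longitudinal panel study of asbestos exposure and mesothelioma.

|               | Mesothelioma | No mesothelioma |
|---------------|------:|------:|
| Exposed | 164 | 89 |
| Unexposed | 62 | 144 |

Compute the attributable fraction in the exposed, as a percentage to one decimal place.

53.6

Cells: a = 164, b = 89, c = 62, d = 144.
Risk in exposed = 164/253 = 0.64822; risk in unexposed = 62/206 = 0.30097.
RR = 0.64822/0.30097 = 2.15377
AR% = (RR − 1)/RR × 100 = (2.15377 − 1)/2.15377 × 100 = 53.5697%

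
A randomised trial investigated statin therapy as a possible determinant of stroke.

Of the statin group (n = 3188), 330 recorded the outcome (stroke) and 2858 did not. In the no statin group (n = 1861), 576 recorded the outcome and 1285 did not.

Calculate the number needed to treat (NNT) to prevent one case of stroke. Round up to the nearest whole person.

5

Risk in treated group = 330/3188 = 0.10351; risk in control = 576/1861 = 0.30951.
Absolute risk reduction = 0.30951 − 0.10351 = 0.20600
NNT = 1 / ARR = 1 / 0.20600 = 4.854 → round up → 5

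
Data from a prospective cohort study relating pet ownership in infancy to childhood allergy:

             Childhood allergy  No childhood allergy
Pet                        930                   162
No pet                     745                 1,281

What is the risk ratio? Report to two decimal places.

Cells: a = 930, b = 162, c = 745, d = 1281.
Risk in exposed = 930/1092 = 0.85165; risk in unexposed = 745/2026 = 0.36772.
RR = 0.85165 / 0.36772 = 2.31603
The risk among the exposed is 2.32 times that among the unexposed.

2.32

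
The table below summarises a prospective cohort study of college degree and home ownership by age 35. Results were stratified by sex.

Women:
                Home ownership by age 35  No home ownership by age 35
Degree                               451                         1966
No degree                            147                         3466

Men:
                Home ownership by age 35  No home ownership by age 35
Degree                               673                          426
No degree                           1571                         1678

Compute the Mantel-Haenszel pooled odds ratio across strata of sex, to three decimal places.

2.571

OR_MH = Σ(aᵢdᵢ/nᵢ) / Σ(bᵢcᵢ/nᵢ), where nᵢ is the stratum total.
Stratum 1 (Women): n = 6030; a·d/n = 451·3466/6030 = 259.2315; b·c/n = 1966·147/6030 = 47.9274
Stratum 2 (Men): n = 4348; a·d/n = 673·1678/4348 = 259.7272; b·c/n = 426·1571/4348 = 153.9204
OR_MH = (259.2315 + 259.7272) / (47.9274 + 153.9204) = 518.9587 / 201.8478 = 2.57104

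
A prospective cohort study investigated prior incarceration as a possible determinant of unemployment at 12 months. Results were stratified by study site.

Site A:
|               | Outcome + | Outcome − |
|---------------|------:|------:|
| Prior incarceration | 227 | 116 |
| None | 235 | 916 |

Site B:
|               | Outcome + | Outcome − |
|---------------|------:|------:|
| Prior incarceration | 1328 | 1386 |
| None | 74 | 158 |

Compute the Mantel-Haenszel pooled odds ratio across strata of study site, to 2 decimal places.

OR_MH = Σ(aᵢdᵢ/nᵢ) / Σ(bᵢcᵢ/nᵢ), where nᵢ is the stratum total.
Stratum 1 (Site A): n = 1494; a·d/n = 227·916/1494 = 139.1780; b·c/n = 116·235/1494 = 18.2463
Stratum 2 (Site B): n = 2946; a·d/n = 1328·158/2946 = 71.2234; b·c/n = 1386·74/2946 = 34.8147
OR_MH = (139.1780 + 71.2234) / (18.2463 + 34.8147) = 210.4014 / 53.0610 = 3.96528

3.97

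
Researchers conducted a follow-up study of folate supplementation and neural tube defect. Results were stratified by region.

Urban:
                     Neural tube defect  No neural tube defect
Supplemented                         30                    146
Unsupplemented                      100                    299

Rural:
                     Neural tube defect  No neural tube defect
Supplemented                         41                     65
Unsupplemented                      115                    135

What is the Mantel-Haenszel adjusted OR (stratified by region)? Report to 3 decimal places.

OR_MH = Σ(aᵢdᵢ/nᵢ) / Σ(bᵢcᵢ/nᵢ), where nᵢ is the stratum total.
Stratum 1 (Urban): n = 575; a·d/n = 30·299/575 = 15.6000; b·c/n = 146·100/575 = 25.3913
Stratum 2 (Rural): n = 356; a·d/n = 41·135/356 = 15.5478; b·c/n = 65·115/356 = 20.9972
OR_MH = (15.6000 + 15.5478) / (25.3913 + 20.9972) = 31.1478 / 46.3885 = 0.67145

0.671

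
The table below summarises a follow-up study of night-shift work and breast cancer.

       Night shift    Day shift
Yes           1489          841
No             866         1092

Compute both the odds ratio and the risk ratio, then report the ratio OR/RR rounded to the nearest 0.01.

1.54

Reading the table with exposure as columns: a = 1489 (Night shift, case), b = 866 (Night shift, non-case), c = 841 (Day shift, case), d = 1092.
OR = (1489·1092)/(866·841) = 1625988/728306 = 2.23256
Risk in exposed = 1489/2355 = 0.63227; risk in unexposed = 841/1933 = 0.43508; RR = 1.45325
OR/RR = 2.23256 / 1.45325 = 1.53626
The outcome is not rare, so the OR lies further from 1 than the RR.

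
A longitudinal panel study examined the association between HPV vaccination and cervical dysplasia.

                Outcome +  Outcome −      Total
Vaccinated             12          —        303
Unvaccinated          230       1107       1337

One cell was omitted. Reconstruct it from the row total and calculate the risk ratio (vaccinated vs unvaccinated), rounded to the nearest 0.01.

0.23

The missing cell is in the exposed row: 303 − 12 = 291.
So a = 12, b = 291, c = 230, d = 1107.
RR = [a/(a+b)] / [c/(c+d)] = (12/303) / (230/1337) = 0.03960/0.17203 = 0.23022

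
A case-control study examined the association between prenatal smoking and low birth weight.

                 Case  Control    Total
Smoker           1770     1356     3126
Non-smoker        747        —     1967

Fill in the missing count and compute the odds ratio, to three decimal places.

2.132

The missing cell is in the unexposed row: 1967 − 747 = 1220.
So a = 1770, b = 1356, c = 747, d = 1220.
OR = (a·d)/(b·c) = (1770 × 1220) / (1356 × 747) = 2159400 / 1012932 = 2.13183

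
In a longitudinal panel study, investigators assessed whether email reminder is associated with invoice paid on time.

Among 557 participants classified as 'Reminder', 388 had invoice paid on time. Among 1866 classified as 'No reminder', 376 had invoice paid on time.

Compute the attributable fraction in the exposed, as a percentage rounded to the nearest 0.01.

From the description: a = 388, b = 169, c = 376, d = 1490.
Risk in exposed = 388/557 = 0.69659; risk in unexposed = 376/1866 = 0.20150.
RR = 0.69659/0.20150 = 3.45701
AR% = (RR − 1)/RR × 100 = (3.45701 − 1)/3.45701 × 100 = 71.0732%

71.07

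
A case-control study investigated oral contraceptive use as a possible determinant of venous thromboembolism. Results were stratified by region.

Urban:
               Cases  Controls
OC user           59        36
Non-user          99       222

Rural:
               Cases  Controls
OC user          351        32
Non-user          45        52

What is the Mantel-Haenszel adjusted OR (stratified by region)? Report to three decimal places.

6.009

OR_MH = Σ(aᵢdᵢ/nᵢ) / Σ(bᵢcᵢ/nᵢ), where nᵢ is the stratum total.
Stratum 1 (Urban): n = 416; a·d/n = 59·222/416 = 31.4856; b·c/n = 36·99/416 = 8.5673
Stratum 2 (Rural): n = 480; a·d/n = 351·52/480 = 38.0250; b·c/n = 32·45/480 = 3.0000
OR_MH = (31.4856 + 38.0250) / (8.5673 + 3.0000) = 69.5106 / 11.5673 = 6.00923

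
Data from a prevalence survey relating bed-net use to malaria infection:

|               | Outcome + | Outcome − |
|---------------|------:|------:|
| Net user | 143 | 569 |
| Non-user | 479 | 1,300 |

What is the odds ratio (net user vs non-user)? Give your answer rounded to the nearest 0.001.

Cells: a = 143, b = 569, c = 479, d = 1300.
OR = (a·d)/(b·c) = (143 × 1300) / (569 × 479) = 185900 / 272551 = 0.68207
Exposure is associated with lower odds of malaria infection (OR = 0.68 < 1).

0.682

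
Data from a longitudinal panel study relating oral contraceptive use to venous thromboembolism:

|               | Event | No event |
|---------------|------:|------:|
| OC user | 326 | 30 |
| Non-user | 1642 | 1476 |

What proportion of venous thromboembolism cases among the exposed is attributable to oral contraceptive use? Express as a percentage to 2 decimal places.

42.49

Cells: a = 326, b = 30, c = 1642, d = 1476.
Risk in exposed = 326/356 = 0.91573; risk in unexposed = 1642/3118 = 0.52662.
RR = 0.91573/0.52662 = 1.73888
AR% = (RR − 1)/RR × 100 = (1.73888 − 1)/1.73888 × 100 = 42.4918%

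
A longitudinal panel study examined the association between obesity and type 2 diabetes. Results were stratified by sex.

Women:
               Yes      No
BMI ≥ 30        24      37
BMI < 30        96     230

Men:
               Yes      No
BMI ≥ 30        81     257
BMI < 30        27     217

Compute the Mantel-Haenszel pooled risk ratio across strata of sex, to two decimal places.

1.76

RR_MH = Σ(aᵢ·n₀ᵢ/nᵢ) / Σ(cᵢ·n₁ᵢ/nᵢ), with n₁ᵢ = aᵢ+bᵢ (exposed), n₀ᵢ = cᵢ+dᵢ (unexposed), nᵢ = n₁ᵢ+n₀ᵢ.
Stratum 1 (Women): n₁ = 61, n₀ = 326, n = 387; a·n₀/n = 24·326/387 = 20.2171; c·n₁/n = 96·61/387 = 15.1318
Stratum 2 (Men): n₁ = 338, n₀ = 244, n = 582; a·n₀/n = 81·244/582 = 33.9588; c·n₁/n = 27·338/582 = 15.6804
RR_MH = (20.2171 + 33.9588) / (15.1318 + 15.6804) = 54.1758 / 30.8122 = 1.75826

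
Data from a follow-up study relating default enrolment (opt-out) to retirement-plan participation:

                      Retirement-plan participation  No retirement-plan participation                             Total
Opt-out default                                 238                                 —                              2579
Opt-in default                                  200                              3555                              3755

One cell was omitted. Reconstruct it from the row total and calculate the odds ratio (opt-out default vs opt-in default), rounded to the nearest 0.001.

The missing cell is in the exposed row: 2579 − 238 = 2341.
So a = 238, b = 2341, c = 200, d = 3555.
OR = (a·d)/(b·c) = (238 × 3555) / (2341 × 200) = 846090 / 468200 = 1.80711

1.807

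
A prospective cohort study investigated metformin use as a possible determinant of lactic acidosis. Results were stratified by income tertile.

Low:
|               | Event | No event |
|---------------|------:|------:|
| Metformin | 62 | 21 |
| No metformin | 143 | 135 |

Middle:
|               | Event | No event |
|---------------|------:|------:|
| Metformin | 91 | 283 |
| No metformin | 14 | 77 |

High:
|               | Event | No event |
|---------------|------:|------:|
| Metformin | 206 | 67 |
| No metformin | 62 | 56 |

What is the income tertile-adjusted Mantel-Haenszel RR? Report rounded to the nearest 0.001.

RR_MH = Σ(aᵢ·n₀ᵢ/nᵢ) / Σ(cᵢ·n₁ᵢ/nᵢ), with n₁ᵢ = aᵢ+bᵢ (exposed), n₀ᵢ = cᵢ+dᵢ (unexposed), nᵢ = n₁ᵢ+n₀ᵢ.
Stratum 1 (Low): n₁ = 83, n₀ = 278, n = 361; a·n₀/n = 62·278/361 = 47.7452; c·n₁/n = 143·83/361 = 32.8781
Stratum 2 (Middle): n₁ = 374, n₀ = 91, n = 465; a·n₀/n = 91·91/465 = 17.8086; c·n₁/n = 14·374/465 = 11.2602
Stratum 3 (High): n₁ = 273, n₀ = 118, n = 391; a·n₀/n = 206·118/391 = 62.1688; c·n₁/n = 62·273/391 = 43.2890
RR_MH = (47.7452 + 17.8086 + 62.1688) / (32.8781 + 11.2602 + 43.2890) = 127.7226 / 87.4273 = 1.46090

1.461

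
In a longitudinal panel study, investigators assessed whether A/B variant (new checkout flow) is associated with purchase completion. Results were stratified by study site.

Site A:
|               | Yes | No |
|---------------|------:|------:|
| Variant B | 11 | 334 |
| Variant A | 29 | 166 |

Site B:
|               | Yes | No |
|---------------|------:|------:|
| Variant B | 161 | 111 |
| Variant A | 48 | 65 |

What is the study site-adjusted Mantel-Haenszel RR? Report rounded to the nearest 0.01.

0.98

RR_MH = Σ(aᵢ·n₀ᵢ/nᵢ) / Σ(cᵢ·n₁ᵢ/nᵢ), with n₁ᵢ = aᵢ+bᵢ (exposed), n₀ᵢ = cᵢ+dᵢ (unexposed), nᵢ = n₁ᵢ+n₀ᵢ.
Stratum 1 (Site A): n₁ = 345, n₀ = 195, n = 540; a·n₀/n = 11·195/540 = 3.9722; c·n₁/n = 29·345/540 = 18.5278
Stratum 2 (Site B): n₁ = 272, n₀ = 113, n = 385; a·n₀/n = 161·113/385 = 47.2545; c·n₁/n = 48·272/385 = 33.9117
RR_MH = (3.9722 + 47.2545) / (18.5278 + 33.9117) = 51.2268 / 52.4395 = 0.97687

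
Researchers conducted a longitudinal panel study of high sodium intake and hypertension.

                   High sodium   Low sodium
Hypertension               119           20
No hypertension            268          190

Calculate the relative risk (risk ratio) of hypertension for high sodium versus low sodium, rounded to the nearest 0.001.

3.229

Reading the table with exposure as columns: a = 119 (High sodium, case), b = 268 (High sodium, non-case), c = 20 (Low sodium, case), d = 190.
Risk in exposed = 119/387 = 0.30749; risk in unexposed = 20/210 = 0.09524.
RR = 0.30749 / 0.09524 = 3.22868
The risk among the exposed is 3.23 times that among the unexposed.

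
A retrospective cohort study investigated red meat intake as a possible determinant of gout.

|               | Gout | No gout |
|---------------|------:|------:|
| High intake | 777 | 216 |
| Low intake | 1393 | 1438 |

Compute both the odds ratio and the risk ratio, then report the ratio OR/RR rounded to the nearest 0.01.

2.34

Cells: a = 777, b = 216, c = 1393, d = 1438.
OR = (777·1438)/(216·1393) = 1117326/300888 = 3.71343
Risk in exposed = 777/993 = 0.78248; risk in unexposed = 1393/2831 = 0.49205; RR = 1.59023
OR/RR = 3.71343 / 1.59023 = 2.33515
The outcome is not rare, so the OR lies further from 1 than the RR.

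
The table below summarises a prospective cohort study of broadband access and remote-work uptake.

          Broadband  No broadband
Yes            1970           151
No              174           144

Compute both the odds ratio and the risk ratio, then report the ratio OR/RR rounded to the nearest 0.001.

6.015

Reading the table with exposure as columns: a = 1970 (Broadband, case), b = 174 (Broadband, non-case), c = 151 (No broadband, case), d = 144.
OR = (1970·144)/(174·151) = 283680/26274 = 10.79699
Risk in exposed = 1970/2144 = 0.91884; risk in unexposed = 151/295 = 0.51186; RR = 1.79509
OR/RR = 10.79699 / 1.79509 = 6.01473
The outcome is not rare, so the OR lies further from 1 than the RR.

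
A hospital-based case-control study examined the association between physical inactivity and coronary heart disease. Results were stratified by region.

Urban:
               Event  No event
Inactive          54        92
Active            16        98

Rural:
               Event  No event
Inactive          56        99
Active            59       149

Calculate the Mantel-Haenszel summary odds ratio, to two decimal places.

1.99

OR_MH = Σ(aᵢdᵢ/nᵢ) / Σ(bᵢcᵢ/nᵢ), where nᵢ is the stratum total.
Stratum 1 (Urban): n = 260; a·d/n = 54·98/260 = 20.3538; b·c/n = 92·16/260 = 5.6615
Stratum 2 (Rural): n = 363; a·d/n = 56·149/363 = 22.9862; b·c/n = 99·59/363 = 16.0909
OR_MH = (20.3538 + 22.9862) / (5.6615 + 16.0909) = 43.3401 / 21.7524 = 1.99242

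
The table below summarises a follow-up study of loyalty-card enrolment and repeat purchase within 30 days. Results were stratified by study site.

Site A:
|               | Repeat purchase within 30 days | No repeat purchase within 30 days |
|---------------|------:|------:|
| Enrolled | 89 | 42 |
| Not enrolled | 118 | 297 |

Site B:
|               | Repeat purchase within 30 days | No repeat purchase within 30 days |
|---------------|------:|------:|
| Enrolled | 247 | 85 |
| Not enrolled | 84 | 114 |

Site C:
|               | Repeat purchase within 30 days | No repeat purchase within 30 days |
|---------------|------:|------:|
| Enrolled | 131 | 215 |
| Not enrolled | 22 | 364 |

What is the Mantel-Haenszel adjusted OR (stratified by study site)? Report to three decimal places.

OR_MH = Σ(aᵢdᵢ/nᵢ) / Σ(bᵢcᵢ/nᵢ), where nᵢ is the stratum total.
Stratum 1 (Site A): n = 546; a·d/n = 89·297/546 = 48.4121; b·c/n = 42·118/546 = 9.0769
Stratum 2 (Site B): n = 530; a·d/n = 247·114/530 = 53.1283; b·c/n = 85·84/530 = 13.4717
Stratum 3 (Site C): n = 732; a·d/n = 131·364/732 = 65.1421; b·c/n = 215·22/732 = 6.4617
OR_MH = (48.4121 + 53.1283 + 65.1421) / (9.0769 + 13.4717 + 6.4617) = 166.6825 / 29.0104 = 5.74562

5.746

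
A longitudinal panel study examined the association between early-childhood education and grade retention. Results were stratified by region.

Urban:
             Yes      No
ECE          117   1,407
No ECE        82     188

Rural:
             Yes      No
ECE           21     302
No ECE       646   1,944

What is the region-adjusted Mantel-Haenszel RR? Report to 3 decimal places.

0.257

RR_MH = Σ(aᵢ·n₀ᵢ/nᵢ) / Σ(cᵢ·n₁ᵢ/nᵢ), with n₁ᵢ = aᵢ+bᵢ (exposed), n₀ᵢ = cᵢ+dᵢ (unexposed), nᵢ = n₁ᵢ+n₀ᵢ.
Stratum 1 (Urban): n₁ = 1524, n₀ = 270, n = 1794; a·n₀/n = 117·270/1794 = 17.6087; c·n₁/n = 82·1524/1794 = 69.6589
Stratum 2 (Rural): n₁ = 323, n₀ = 2590, n = 2913; a·n₀/n = 21·2590/2913 = 18.6715; c·n₁/n = 646·323/2913 = 71.6299
RR_MH = (17.6087 + 18.6715) / (69.6589 + 71.6299) = 36.2802 / 141.2888 = 0.25678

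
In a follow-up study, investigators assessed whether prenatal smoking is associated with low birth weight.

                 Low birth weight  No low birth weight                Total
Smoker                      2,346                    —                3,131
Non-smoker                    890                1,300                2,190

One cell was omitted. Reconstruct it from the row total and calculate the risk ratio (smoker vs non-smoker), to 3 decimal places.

The missing cell is in the exposed row: 3131 − 2346 = 785.
So a = 2346, b = 785, c = 890, d = 1300.
RR = [a/(a+b)] / [c/(c+d)] = (2346/3131) / (890/2190) = 0.74928/0.40639 = 1.84374

1.844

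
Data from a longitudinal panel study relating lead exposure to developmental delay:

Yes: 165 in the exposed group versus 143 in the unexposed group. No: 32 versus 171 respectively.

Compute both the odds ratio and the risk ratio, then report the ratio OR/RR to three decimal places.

From the description: a = 165, b = 32, c = 143, d = 171.
OR = (165·171)/(32·143) = 28215/4576 = 6.16587
Risk in exposed = 165/197 = 0.83756; risk in unexposed = 143/314 = 0.45541; RR = 1.83913
OR/RR = 6.16587 / 1.83913 = 3.35261
The outcome is not rare, so the OR lies further from 1 than the RR.

3.353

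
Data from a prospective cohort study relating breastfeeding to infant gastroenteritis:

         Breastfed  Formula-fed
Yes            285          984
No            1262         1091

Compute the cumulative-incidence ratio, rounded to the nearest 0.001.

0.388

Reading the table with exposure as columns: a = 285 (Breastfed, case), b = 1262 (Breastfed, non-case), c = 984 (Formula-fed, case), d = 1091.
Risk in exposed = 285/1547 = 0.18423; risk in unexposed = 984/2075 = 0.47422.
RR = 0.18423 / 0.47422 = 0.38849
The risk is 61% lower among the exposed than among the unexposed.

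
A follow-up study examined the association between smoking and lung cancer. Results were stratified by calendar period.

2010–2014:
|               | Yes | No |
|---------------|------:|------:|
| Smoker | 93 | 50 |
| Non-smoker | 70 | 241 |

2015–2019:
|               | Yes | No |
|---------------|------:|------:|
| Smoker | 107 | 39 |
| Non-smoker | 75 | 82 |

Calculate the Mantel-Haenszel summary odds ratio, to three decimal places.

OR_MH = Σ(aᵢdᵢ/nᵢ) / Σ(bᵢcᵢ/nᵢ), where nᵢ is the stratum total.
Stratum 1 (2010–2014): n = 454; a·d/n = 93·241/454 = 49.3678; b·c/n = 50·70/454 = 7.7093
Stratum 2 (2015–2019): n = 303; a·d/n = 107·82/303 = 28.9571; b·c/n = 39·75/303 = 9.6535
OR_MH = (49.3678 + 28.9571) / (7.7093 + 9.6535) = 78.3249 / 17.3627 = 4.51110

4.511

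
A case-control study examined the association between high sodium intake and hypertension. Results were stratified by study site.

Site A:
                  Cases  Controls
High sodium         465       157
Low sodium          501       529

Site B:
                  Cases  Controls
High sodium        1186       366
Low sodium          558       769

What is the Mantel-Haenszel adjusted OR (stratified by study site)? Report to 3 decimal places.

3.928

OR_MH = Σ(aᵢdᵢ/nᵢ) / Σ(bᵢcᵢ/nᵢ), where nᵢ is the stratum total.
Stratum 1 (Site A): n = 1652; a·d/n = 465·529/1652 = 148.9013; b·c/n = 157·501/1652 = 47.6132
Stratum 2 (Site B): n = 2879; a·d/n = 1186·769/2879 = 316.7885; b·c/n = 366·558/2879 = 70.9371
OR_MH = (148.9013 + 316.7885) / (47.6132 + 70.9371) = 465.6898 / 118.5503 = 3.92820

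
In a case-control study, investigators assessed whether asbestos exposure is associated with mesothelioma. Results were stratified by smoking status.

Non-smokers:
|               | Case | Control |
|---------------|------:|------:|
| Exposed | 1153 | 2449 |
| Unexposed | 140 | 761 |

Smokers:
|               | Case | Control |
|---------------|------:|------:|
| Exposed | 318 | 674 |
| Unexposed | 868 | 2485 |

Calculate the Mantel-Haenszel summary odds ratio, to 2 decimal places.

OR_MH = Σ(aᵢdᵢ/nᵢ) / Σ(bᵢcᵢ/nᵢ), where nᵢ is the stratum total.
Stratum 1 (Non-smokers): n = 4503; a·d/n = 1153·761/4503 = 194.8552; b·c/n = 2449·140/4503 = 76.1404
Stratum 2 (Smokers): n = 4345; a·d/n = 318·2485/4345 = 181.8711; b·c/n = 674·868/4345 = 134.6449
OR_MH = (194.8552 + 181.8711) / (76.1404 + 134.6449) = 376.7263 / 210.7852 = 1.78725

1.79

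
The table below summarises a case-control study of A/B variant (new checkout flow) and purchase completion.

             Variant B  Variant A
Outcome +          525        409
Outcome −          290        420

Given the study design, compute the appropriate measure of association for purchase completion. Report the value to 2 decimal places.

Reading the table with exposure as columns: a = 525 (Variant B, case), b = 290 (Variant B, non-case), c = 409 (Variant A, case), d = 420.
This is a case-control study: participants were sampled on outcome status, so risks in the source population cannot be estimated directly — relative risk is not valid here. The odds ratio is the appropriate measure.
OR = (a·d)/(b·c) = (525 × 420) / (290 × 409) = 220500 / 118610 = 1.85903

1.86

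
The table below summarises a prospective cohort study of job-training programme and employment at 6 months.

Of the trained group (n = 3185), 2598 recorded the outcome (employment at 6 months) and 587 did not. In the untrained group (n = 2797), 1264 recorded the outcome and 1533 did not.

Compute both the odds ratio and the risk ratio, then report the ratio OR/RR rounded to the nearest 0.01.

From the description: a = 2598, b = 587, c = 1264, d = 1533.
OR = (2598·1533)/(587·1264) = 3982734/741968 = 5.36780
Risk in exposed = 2598/3185 = 0.81570; risk in unexposed = 1264/2797 = 0.45191; RR = 1.80499
OR/RR = 5.36780 / 1.80499 = 2.97386
The outcome is not rare, so the OR lies further from 1 than the RR.

2.97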